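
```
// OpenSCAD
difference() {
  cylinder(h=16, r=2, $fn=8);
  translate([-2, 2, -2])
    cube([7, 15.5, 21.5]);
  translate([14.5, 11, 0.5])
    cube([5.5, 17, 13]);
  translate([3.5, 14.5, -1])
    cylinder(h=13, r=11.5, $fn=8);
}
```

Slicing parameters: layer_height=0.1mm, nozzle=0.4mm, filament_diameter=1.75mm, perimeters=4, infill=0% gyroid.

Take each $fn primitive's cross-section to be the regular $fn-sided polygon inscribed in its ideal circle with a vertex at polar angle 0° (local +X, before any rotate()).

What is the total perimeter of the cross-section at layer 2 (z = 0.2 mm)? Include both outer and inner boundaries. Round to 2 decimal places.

At z = 0.2 mm: the r=2 cylinder contributes a regular 8-gon of circumradius 2 (perimeter = 2·8·2.000·sin(180°/8) = 12.25 mm); the 7×15.5 cube at (-2, 2) contributes its full rectangle (perimeter 45.00 mm); the cube at (14.5, 11) is not intersected at this z (z outside [0.5, 13.5]); the r=11.5 cylinder at (3.5, 14.5) contributes a regular 8-gon of circumradius 11.5 (perimeter = 2·8·11.500·sin(180°/8) = 70.41 mm); Subtracting the remaining from the first: starting from the r=2 cylinder, the 7×15.5 cube at (-2, 2) misses the remaining region (no effect); the r=11.5 cylinder at (3.5, 14.5) misses the remaining region (no effect) — boundary = 12.25 mm. Overall, the cross-section is a single solid region. Total boundary length (outer) = 12.25 mm.

12.25 mm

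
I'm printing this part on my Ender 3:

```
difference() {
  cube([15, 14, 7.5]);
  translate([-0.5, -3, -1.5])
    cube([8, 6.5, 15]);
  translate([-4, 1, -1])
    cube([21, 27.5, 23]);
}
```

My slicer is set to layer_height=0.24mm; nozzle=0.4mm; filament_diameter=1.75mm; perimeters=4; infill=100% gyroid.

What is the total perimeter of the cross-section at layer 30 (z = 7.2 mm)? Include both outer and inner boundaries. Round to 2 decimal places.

17.00 mm

At z = 7.2 mm: the 15×14 cube contributes its full rectangle (perimeter 58.00 mm); the cube at (-0.5, -3) is present — its section is the full 8×6.5 rectangle (perimeter 29.00 mm); the 21×27.5 cube at (-4, 1) contributes its full rectangle (perimeter 97.00 mm); After the difference (first − rest): starting from the 15×14 cube, the 8×6.5 cube at (-0.5, -3) partially overlaps it — only the 26.25 mm² overlap (of its 52.00 mm²) is removed, clipping the outline; the 21×27.5 cube at (-4, 1) partially overlaps it — only the 176.25 mm² overlap (of its 577.50 mm²) is removed, clipping the outline — boundary = 17.00 mm. Overall, the cross-section is a single solid region. Total boundary length (outer) = 17.00 mm.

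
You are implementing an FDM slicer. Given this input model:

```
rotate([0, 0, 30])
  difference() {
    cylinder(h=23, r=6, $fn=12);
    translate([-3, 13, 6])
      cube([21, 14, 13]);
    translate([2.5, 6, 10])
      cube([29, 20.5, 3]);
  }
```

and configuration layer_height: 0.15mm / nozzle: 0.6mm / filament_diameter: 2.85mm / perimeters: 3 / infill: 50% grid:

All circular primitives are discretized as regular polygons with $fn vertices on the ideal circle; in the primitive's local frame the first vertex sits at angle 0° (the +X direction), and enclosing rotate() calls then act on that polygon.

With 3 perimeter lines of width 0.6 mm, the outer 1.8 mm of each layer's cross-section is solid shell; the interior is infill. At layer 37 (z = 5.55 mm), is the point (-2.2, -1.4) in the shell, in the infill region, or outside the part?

At z = 5.55 mm: the r=6 cylinder gives a regular 12-gon of circumradius 6 (constant along its height); the cube at (-3, 13) is not intersected at this z (z outside [6, 19]); the cube at (2.5, 6) is absent (z outside [10, 13]); Taking the first minus the rest: none of the subtracted shapes is present at this height, so the r=6 cylinder is unchanged — 1 connected region; (rotated 30° about Z; rotation is an isometry so areas/perimeters/island counts are preserved). Overall, the cross-section is a single solid region. Undo the 30° rotation: the query point maps to (-2.605, -0.112) in the un-rotated model frame. The nearest boundary edge runs (-6.00, 0.00)→(-5.20, -3.00); distance from the point to it = 3.25 mm. The point is inside the cross-section and 3.25 mm from the nearest boundary — more than the 1.8 mm shell width (3 × 0.6), so it's in the infill interior.

infill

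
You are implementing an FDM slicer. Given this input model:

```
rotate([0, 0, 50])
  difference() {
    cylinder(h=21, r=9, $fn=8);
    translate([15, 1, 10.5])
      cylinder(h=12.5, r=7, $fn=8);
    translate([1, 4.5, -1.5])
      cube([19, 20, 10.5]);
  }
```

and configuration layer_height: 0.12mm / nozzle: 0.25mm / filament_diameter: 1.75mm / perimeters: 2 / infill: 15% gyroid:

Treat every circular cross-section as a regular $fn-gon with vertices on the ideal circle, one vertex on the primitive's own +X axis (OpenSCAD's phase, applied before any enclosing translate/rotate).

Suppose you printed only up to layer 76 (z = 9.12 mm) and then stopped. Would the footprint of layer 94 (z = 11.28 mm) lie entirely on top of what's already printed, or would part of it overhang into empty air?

entirely on top

Compare the two slices. At z = 9.12: the r=9 cylinder gives a regular 8-gon of circumradius 9 (constant along its height) (area = (8/2)·9.000²·sin(360°/8) = 229.10 mm²); the cylinder at (15, 1) does not reach this height (z outside [10.5, 23]); the cube at (1, 4.5) is absent (z outside [-1.5, 9]); After the difference (first − rest): none of the subtracted shapes is present at this height, so the r=9 cylinder is unchanged — area = 229.10 mm²; (whole slice rotated 50° about Z — lengths, areas and connectivity unchanged). At z = 11.28: the r=9 cylinder contributes a regular 8-gon of circumradius 9 (area = (8/2)·9.000²·sin(360°/8) = 229.10 mm²); the r=7 cylinder at (15, 1) contributes a regular 8-gon of circumradius 7 (area = (8/2)·7.000²·sin(360°/8) = 138.59 mm²); the cube at (1, 4.5) does not reach this height (z outside [-1.5, 9]); After the difference (first − rest): starting from the r=9 cylinder (229.10 mm²), the r=7 cylinder at (15, 1) partially overlaps it — only the 1.00 mm² overlap (of its 138.59 mm²) is removed, clipping the outline — area = 228.10 mm²; (whole slice rotated 50° about Z — lengths, areas and connectivity unchanged). Checking containment: the cross-section at z = 11.28 is a subset of the cross-section at z = 9.12.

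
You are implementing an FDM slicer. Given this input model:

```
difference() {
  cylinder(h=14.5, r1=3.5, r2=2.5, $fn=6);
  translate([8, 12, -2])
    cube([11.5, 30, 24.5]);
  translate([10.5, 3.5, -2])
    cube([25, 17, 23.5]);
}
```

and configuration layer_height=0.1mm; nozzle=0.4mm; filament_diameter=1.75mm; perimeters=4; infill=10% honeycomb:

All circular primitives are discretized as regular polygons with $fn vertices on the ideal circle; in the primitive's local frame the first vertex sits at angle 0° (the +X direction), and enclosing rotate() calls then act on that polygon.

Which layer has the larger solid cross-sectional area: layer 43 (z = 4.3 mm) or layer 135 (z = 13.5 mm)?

Layer 43 (z = 4.3): the cone (r1=3.5→r2=2.5) has section circumradius 3.203 here — a regular 6-gon (area = (6/2)·3.203²·sin(360°/6) = 26.66 mm²); the cube at (8, 12) is present — its section is the full 11.5×30 rectangle (area 345.00 mm²); the cube at (10.5, 3.5) is present — its section is the full 25×17 rectangle (area 425.00 mm²); After the difference (first − rest): starting from the cone (26.66 mm²), the 11.5×30 cube at (8, 12) misses the remaining region (no effect); the 25×17 cube at (10.5, 3.5) misses the remaining region (no effect) — area = 26.66 mm². So its area = 26.66 mm². Layer 135 (z = 13.5): the cone (r1=3.5→r2=2.5) has section circumradius 2.569 here — a regular 6-gon (area = (6/2)·2.569²·sin(360°/6) = 17.15 mm²); the cube at (8, 12) (footprint 11.5×30) is included at this height (area 345.00 mm²); the 25×17 cube at (10.5, 3.5) contributes its full rectangle (area 425.00 mm²); After the difference (first − rest): starting from the cone (17.15 mm²), the 11.5×30 cube at (8, 12) misses the remaining region (no effect); the 25×17 cube at (10.5, 3.5) misses the remaining region (no effect) — area = 17.15 mm². So its area = 17.15 mm². Layer 43 is larger (26.66 vs 17.15 mm²).

layer 43 (z = 4.3 mm)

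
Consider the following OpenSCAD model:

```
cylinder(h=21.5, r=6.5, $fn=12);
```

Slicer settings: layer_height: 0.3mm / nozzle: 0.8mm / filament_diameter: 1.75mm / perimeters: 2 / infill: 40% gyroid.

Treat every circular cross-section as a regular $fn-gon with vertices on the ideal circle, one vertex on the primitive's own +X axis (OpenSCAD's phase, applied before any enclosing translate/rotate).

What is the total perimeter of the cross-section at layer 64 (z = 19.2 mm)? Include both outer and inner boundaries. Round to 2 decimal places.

40.38 mm

At z = 19.2 mm: the r=6.5 cylinder gives a regular 12-gon of circumradius 6.5 (constant along its height) (perimeter = 2·12·6.500·sin(180°/12) = 40.38 mm). Overall, the cross-section is a single solid region. Total boundary length (outer) = 40.38 mm.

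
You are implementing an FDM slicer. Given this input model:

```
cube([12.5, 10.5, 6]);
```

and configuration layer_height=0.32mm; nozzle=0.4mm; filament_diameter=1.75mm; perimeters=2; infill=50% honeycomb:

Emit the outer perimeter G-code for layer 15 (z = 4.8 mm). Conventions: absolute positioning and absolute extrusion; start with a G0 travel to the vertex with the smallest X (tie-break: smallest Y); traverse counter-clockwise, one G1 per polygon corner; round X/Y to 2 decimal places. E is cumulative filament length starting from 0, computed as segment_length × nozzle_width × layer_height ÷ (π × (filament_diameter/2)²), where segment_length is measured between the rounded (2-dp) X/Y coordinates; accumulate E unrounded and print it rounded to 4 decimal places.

At z = 4.8 mm: the cube (footprint 12.5×10.5) is included at this height. The outline is a single polygon with 4 vertices. Extrusion per mm of travel: 0.4 × 0.32 / (π × 0.875²) = 0.053216. Accumulating E over each segment gives final E = 2.4479.

G0 X0.00 Y0.00 Z4.80
G1 X12.50 Y0.00 E0.6652
G1 X12.50 Y10.50 E1.2240
G1 X0.00 Y10.50 E1.8892
G1 X0.00 Y0.00 E2.4479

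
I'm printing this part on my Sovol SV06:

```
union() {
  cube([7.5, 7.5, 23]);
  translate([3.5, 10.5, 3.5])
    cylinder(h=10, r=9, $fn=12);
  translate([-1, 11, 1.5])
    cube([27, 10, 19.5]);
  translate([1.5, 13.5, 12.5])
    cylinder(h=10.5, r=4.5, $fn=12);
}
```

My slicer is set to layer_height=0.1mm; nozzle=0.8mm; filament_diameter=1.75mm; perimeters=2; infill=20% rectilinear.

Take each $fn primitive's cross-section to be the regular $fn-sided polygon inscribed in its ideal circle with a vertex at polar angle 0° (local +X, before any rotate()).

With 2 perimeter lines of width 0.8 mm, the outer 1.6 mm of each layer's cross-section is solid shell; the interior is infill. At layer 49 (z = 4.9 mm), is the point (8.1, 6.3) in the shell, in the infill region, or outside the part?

infill

At z = 4.9 mm: the cube is present — its section is the full 7.5×7.5 rectangle; the r=9 cylinder at (3.5, 10.5) contributes a regular 12-gon of circumradius 9; the 27×10 cube at (-1, 11) contributes its full rectangle; the cylinder at (1.5, 13.5) is not intersected at this z (z outside [12.5, 23]); Merging all regions: the regions partially overlap (shared area 133.04 mm²), so overlapping operands fuse into one piece — 1 connected region. Overall, the cross-section is a single solid region. The nearest boundary edge runs (11.29, 6.00)→(8.00, 2.71); distance from the point to it = 2.47 mm. The point is inside the cross-section and 2.47 mm from the nearest boundary — more than the 1.6 mm shell width (2 × 0.8), so it's in the infill interior.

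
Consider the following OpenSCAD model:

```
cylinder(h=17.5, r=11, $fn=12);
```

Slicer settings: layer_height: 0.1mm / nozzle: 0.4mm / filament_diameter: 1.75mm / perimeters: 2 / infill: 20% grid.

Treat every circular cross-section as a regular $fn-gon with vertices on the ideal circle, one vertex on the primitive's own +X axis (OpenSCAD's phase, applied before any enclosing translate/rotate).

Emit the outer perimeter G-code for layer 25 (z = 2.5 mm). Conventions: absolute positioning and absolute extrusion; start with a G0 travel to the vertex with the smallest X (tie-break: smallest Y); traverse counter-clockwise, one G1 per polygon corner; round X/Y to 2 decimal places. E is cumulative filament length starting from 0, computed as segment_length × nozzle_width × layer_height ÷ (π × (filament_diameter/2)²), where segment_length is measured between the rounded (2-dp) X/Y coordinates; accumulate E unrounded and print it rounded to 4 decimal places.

At z = 2.5 mm: the r=11 cylinder gives a regular 12-gon of circumradius 11 (constant along its height). The outline is a single polygon with 12 vertices. Extrusion per mm of travel: 0.4 × 0.1 / (π × 0.875²) = 0.016630. Accumulating E over each segment gives final E = 1.1365.

G0 X-11.00 Y0.00 Z2.50
G1 X-9.53 Y-5.50 E0.0947
G1 X-5.50 Y-9.53 E0.1895
G1 X0.00 Y-11.00 E0.2841
G1 X5.50 Y-9.53 E0.3788
G1 X9.53 Y-5.50 E0.4736
G1 X11.00 Y0.00 E0.5683
G1 X9.53 Y5.50 E0.6629
G1 X5.50 Y9.53 E0.7577
G1 X0.00 Y11.00 E0.8524
G1 X-5.50 Y9.53 E0.9471
G1 X-9.53 Y5.50 E1.0418
G1 X-11.00 Y0.00 E1.1365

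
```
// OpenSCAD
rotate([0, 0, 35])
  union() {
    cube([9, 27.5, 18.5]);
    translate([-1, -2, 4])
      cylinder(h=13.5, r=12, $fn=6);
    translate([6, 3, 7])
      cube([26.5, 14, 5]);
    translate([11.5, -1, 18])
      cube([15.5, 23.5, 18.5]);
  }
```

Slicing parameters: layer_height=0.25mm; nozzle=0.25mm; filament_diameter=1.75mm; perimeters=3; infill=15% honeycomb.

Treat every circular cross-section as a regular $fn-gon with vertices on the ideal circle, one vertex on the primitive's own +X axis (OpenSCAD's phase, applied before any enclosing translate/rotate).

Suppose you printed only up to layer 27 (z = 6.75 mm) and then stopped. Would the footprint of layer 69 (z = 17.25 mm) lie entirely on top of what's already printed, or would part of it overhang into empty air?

Compare the two slices. At z = 6.75: the cube (footprint 9×27.5) is included at this height (area 247.50 mm²); the r=12 cylinder at (-1, -2) contributes a regular 6-gon of circumradius 12 (area = (6/2)·12.000²·sin(360°/6) = 374.12 mm²); the cube at (6, 3) does not reach this height (z outside [7, 12]); the cube at (11.5, -1) is not intersected at this z (z outside [18, 36.5]); Merging all regions: the regions partially overlap — summed areas 621.62 mm² minus the doubly-counted overlap 61.67 mm² gives 559.95 mm² — area = 559.95 mm²; (whole slice rotated 35° about Z — lengths, areas and connectivity unchanged). At z = 17.25: the 9×27.5 cube contributes its full rectangle (area 247.50 mm²); the cylinder at (-1, -2): section is a regular 6-gon, circumradius r=12 (area = (6/2)·12.000²·sin(360°/6) = 374.12 mm²); the cube at (6, 3) is not intersected at this z (z outside [7, 12]); the cube at (11.5, -1) does not reach this height (z outside [18, 36.5]); Combining (union): the regions partially overlap — summed areas 621.62 mm² minus the doubly-counted overlap 61.67 mm² gives 559.95 mm² — area = 559.95 mm²; (rotated 35° about Z; rotation is an isometry so areas/perimeters/island counts are preserved). Checking containment: the cross-section at z = 17.25 is a subset of the cross-section at z = 6.75.

entirely on top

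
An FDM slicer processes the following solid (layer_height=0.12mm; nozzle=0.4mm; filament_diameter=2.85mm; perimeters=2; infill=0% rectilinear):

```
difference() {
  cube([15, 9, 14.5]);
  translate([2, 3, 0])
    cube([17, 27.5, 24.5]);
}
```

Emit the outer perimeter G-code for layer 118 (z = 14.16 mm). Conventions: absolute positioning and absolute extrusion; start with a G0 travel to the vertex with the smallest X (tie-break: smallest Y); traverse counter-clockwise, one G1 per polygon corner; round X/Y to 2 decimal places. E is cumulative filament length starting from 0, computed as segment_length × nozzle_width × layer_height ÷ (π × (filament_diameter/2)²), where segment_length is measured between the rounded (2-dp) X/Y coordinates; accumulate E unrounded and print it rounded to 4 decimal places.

At z = 14.16 mm: the 15×9 cube contributes its full rectangle; the cube at (2, 3) is present — its section is the full 17×27.5 rectangle; Taking the first minus the rest: starting from the 15×9 cube, the 17×27.5 cube at (2, 3) partially overlaps it — only the 78.00 mm² overlap (of its 467.50 mm²) is removed, clipping the outline — 1 connected region. The outline is a single polygon with 6 vertices. Extrusion per mm of travel: 0.4 × 0.12 / (π × 1.425²) = 0.007524. Accumulating E over each segment gives final E = 0.3612.

G0 X0.00 Y0.00 Z14.16
G1 X15.00 Y0.00 E0.1129
G1 X15.00 Y3.00 E0.1354
G1 X2.00 Y3.00 E0.2333
G1 X2.00 Y9.00 E0.2784
G1 X0.00 Y9.00 E0.2934
G1 X0.00 Y0.00 E0.3612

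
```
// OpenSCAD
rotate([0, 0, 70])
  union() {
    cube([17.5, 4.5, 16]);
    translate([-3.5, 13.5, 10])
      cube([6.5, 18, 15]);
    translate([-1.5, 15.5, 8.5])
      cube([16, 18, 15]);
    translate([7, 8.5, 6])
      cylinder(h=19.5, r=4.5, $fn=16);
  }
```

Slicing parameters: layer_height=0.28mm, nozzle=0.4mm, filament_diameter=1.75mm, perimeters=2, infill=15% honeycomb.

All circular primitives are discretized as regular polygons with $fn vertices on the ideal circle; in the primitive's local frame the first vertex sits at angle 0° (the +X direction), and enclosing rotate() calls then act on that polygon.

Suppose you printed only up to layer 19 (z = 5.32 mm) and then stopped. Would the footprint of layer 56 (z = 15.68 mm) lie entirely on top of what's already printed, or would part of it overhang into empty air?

part overhangs

Compare the two slices. At z = 5.32: the cube is present — its section is the full 17.5×4.5 rectangle (area 78.75 mm²); the cube at (-3.5, 13.5) is absent (z outside [10, 25]); the cube at (-1.5, 15.5) does not reach this height (z outside [8.5, 23.5]); the cylinder at (7, 8.5) is not intersected at this z (z outside [6, 25.5]); Combining (union): only the 17.5×4.5 cube is present, so the union is just that shape — area = 78.75 mm²; (whole slice rotated 70° about Z — lengths, areas and connectivity unchanged). At z = 15.68: the cube is present — its section is the full 17.5×4.5 rectangle (area 78.75 mm²); the 6.5×18 cube at (-3.5, 13.5) contributes its full rectangle (area 117.00 mm²); the 16×18 cube at (-1.5, 15.5) contributes its full rectangle (area 288.00 mm²); the r=4.5 cylinder at (7, 8.5) contributes a regular 16-gon of circumradius 4.5 (area = (16/2)·4.500²·sin(360°/16) = 61.99 mm²); Taking the union: the regions partially overlap — summed areas 545.74 mm² minus the doubly-counted overlap 73.17 mm² gives 472.58 mm² — area = 472.58 mm²; (whole slice rotated 70° about Z — lengths, areas and connectivity unchanged). Checking containment: at z = 15.68 the cross-section extends beyond the z = 5.32 cross-section by about 393.83 mm².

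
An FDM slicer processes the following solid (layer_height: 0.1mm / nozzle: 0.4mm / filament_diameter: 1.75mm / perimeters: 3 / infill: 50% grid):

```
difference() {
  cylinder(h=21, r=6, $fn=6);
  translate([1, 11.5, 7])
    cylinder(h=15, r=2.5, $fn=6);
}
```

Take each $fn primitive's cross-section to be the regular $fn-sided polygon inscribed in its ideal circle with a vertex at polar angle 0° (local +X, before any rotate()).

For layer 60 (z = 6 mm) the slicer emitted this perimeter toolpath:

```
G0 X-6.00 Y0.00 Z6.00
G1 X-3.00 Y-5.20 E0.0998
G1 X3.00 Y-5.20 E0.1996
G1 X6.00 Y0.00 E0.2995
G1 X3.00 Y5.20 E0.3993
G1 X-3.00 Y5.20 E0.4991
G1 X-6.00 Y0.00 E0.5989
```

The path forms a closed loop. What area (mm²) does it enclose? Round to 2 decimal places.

93.60 mm²

Apply the shoelace formula to the sequence of (X, Y) vertices; enclosed area = 93.60 mm².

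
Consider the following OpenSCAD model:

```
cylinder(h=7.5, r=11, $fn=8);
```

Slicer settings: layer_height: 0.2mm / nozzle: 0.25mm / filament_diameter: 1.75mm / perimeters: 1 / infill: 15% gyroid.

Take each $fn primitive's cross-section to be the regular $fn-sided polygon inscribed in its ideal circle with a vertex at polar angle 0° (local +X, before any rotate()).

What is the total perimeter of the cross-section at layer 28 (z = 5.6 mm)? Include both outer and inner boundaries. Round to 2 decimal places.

At z = 5.6 mm: the cylinder: section is a regular 8-gon, circumradius r=11 (perimeter = 2·8·11.000·sin(180°/8) = 67.35 mm). Overall, the cross-section is a single solid region. Total boundary length (outer) = 67.35 mm.

67.35 mm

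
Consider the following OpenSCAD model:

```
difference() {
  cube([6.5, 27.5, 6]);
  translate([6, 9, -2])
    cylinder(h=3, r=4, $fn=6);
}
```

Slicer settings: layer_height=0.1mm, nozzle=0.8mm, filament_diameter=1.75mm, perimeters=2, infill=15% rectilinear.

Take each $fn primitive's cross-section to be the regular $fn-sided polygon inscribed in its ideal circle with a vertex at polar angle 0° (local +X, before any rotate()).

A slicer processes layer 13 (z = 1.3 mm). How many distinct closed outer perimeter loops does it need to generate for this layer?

At z = 1.3 mm: the 6.5×27.5 cube contributes its full rectangle; the cylinder at (6, 9) is absent (z outside [-2, 1]); Taking the first minus the rest: none of the subtracted shapes is present at this height, so the 6.5×27.5 cube is unchanged — 1 connected region. The result has 1 disconnected region.

1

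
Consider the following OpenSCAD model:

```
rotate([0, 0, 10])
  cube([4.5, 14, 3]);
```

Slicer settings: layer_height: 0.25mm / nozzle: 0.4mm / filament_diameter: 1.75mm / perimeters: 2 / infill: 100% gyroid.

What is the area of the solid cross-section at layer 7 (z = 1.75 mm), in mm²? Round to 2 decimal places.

At z = 1.75 mm: the cube (footprint 4.5×14) is included at this height (area 63.00 mm²); (rotated 10° about Z; rotation is an isometry so areas/perimeters/island counts are preserved). Overall, the cross-section is a single solid region. Net area = 63.00 mm².

63.00 mm²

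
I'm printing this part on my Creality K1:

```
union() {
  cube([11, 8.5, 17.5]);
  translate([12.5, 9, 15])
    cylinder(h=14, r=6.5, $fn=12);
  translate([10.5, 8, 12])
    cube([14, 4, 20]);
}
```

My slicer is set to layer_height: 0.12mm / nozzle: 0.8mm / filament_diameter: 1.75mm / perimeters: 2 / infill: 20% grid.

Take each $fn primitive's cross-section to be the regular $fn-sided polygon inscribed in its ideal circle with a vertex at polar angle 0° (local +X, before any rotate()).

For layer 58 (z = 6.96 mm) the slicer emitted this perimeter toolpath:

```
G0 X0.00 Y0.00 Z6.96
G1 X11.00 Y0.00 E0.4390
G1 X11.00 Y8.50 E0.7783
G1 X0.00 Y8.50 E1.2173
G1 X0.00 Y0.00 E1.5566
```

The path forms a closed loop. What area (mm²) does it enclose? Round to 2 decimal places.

93.50 mm²

Apply the shoelace formula to the sequence of (X, Y) vertices; enclosed area = 93.50 mm².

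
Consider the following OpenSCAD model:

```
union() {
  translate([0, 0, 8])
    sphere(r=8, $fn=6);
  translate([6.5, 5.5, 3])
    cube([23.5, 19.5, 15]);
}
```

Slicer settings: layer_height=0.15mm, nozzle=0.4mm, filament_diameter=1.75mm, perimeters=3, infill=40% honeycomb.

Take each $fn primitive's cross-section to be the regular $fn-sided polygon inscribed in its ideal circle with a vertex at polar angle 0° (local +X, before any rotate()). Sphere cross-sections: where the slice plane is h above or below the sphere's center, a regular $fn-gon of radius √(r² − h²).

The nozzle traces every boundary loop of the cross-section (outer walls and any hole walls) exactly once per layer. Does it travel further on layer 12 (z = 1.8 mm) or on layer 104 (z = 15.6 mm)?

Layer 12 (z = 1.8): the sphere: section is a regular 6-gon, circumradius = √(r²−h²) = √(8²−6.2²) = 5.056 (perimeter = 2·6·5.056·sin(180°/6) = 30.33 mm); the cube at (6.5, 5.5) does not reach this height (z outside [3, 18]); Combining (union): only the r=8 sphere is present, so the union is just that shape — boundary = 30.33 mm. So its perimeter = 30.33 mm. Layer 104 (z = 15.6): the r=8 sphere slices to a regular 6-gon of circumradius 2.498 (√(r²−h²) with h=7.6 from center) (perimeter = 2·6·2.498·sin(180°/6) = 14.99 mm); the 23.5×19.5 cube at (6.5, 5.5) contributes its full rectangle (perimeter 86.00 mm); Merging all regions: the 2 present regions are separate (no shared area or edge), so areas and boundary lengths simply add and each stays a separate island — boundary = 100.99 mm. So its perimeter = 100.99 mm. Layer 104 is larger (100.99 vs 30.33 mm).

layer 104 (z = 15.6 mm)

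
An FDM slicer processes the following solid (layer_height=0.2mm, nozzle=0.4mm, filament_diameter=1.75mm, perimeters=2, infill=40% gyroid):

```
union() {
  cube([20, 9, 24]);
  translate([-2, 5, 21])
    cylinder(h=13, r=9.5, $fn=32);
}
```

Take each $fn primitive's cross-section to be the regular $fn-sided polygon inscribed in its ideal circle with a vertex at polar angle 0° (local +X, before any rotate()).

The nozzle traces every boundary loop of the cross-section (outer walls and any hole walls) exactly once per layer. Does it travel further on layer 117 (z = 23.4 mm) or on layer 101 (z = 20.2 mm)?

Layer 117 (z = 23.4): the 20×9 cube contributes its full rectangle (perimeter 58.00 mm); the r=9.5 cylinder at (-2, 5) gives a regular 32-gon of circumradius 9.5 (constant along its height) (perimeter = 2·32·9.500·sin(180°/32) = 59.59 mm); Taking the union: the regions partially overlap (shared area 63.76 mm²), so the edge portions inside another operand are dropped and the merged outline is re-measured after clipping — boundary = 86.56 mm. So its perimeter = 86.56 mm. Layer 101 (z = 20.2): the cube (footprint 20×9) is included at this height (perimeter 58.00 mm); the cylinder at (-2, 5) does not reach this height (z outside [21, 34]); Merging all regions: only the 20×9 cube is present, so the union is just that shape — boundary = 58.00 mm. So its perimeter = 58.00 mm. Layer 117 is larger (86.56 vs 58.00 mm).

layer 117 (z = 23.4 mm)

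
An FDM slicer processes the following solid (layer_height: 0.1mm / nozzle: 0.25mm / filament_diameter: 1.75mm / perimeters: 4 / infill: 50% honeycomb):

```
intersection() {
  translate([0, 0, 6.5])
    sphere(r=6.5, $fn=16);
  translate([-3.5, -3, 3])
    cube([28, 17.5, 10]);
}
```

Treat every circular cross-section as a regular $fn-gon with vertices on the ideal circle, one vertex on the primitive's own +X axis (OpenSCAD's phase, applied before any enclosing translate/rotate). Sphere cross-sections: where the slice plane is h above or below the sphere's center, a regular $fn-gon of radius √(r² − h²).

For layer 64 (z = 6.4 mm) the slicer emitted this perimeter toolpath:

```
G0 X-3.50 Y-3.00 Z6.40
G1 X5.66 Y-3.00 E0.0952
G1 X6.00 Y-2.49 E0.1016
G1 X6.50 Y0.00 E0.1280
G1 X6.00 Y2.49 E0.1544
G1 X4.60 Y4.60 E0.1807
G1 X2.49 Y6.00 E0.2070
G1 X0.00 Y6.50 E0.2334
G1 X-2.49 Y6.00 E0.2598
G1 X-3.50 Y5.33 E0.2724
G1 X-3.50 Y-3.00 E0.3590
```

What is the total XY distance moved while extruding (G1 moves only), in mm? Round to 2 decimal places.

34.54 mm

Sum the Euclidean lengths of each G1 segment: total = 34.54 mm.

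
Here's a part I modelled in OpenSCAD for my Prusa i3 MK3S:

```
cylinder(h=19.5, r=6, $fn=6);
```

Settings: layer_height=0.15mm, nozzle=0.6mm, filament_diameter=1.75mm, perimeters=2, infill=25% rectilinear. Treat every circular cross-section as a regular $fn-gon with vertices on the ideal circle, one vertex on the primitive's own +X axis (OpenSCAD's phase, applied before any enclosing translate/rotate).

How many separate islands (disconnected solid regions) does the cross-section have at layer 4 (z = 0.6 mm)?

1

At z = 0.6 mm: the r=6 cylinder gives a regular 6-gon of circumradius 6 (constant along its height). Overall, the cross-section is a single solid region. Island count = 1.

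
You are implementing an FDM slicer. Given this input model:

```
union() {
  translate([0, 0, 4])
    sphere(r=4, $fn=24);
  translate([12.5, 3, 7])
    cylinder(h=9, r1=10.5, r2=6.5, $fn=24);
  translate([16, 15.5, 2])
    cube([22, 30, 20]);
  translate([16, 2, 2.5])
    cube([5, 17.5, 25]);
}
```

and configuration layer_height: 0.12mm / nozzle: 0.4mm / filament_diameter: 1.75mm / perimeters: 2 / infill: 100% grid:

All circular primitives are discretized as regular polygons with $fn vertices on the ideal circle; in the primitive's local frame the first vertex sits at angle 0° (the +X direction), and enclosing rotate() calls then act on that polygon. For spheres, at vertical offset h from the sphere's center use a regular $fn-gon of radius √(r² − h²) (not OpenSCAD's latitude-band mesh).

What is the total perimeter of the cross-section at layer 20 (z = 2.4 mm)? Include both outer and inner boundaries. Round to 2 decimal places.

At z = 2.4 mm: the sphere: section is a regular 24-gon, circumradius = √(r²−h²) = √(4²−1.6²) = 3.666 (perimeter = 2·24·3.666·sin(180°/24) = 22.97 mm); the cone at (12.5, 3) does not reach this height (z outside [7, 16]); the 22×30 cube at (16, 15.5) contributes its full rectangle (perimeter 104.00 mm); the cube at (16, 2) is absent (z outside [2.5, 27.5]); Merging all regions: the 2 present regions are separate (no shared area or edge), so areas and boundary lengths simply add and each stays a separate island — boundary = 126.97 mm. Overall, the cross-section has 2 separate islands. Total boundary length (outer) = 126.97 mm.

126.97 mm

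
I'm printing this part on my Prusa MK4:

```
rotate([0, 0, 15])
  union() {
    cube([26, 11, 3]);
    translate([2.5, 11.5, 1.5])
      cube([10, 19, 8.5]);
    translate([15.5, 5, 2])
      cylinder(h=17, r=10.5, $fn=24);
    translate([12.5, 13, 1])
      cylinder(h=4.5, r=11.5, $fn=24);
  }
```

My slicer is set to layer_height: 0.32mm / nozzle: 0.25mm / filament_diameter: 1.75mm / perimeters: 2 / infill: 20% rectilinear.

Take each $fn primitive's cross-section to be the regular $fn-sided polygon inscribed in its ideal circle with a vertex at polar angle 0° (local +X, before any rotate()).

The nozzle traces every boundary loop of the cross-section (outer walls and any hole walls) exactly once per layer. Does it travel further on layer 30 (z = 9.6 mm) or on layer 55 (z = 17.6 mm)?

layer 30 (z = 9.6 mm)

Layer 30 (z = 9.6): the cube does not reach this height (z outside [0, 3]); the cube at (2.5, 11.5) is present — its section is the full 10×19 rectangle (perimeter 58.00 mm); the r=10.5 cylinder at (15.5, 5) contributes a regular 24-gon of circumradius 10.5 (perimeter = 2·24·10.500·sin(180°/24) = 65.79 mm); the cylinder at (12.5, 13) is not intersected at this z (z outside [1, 5.5]); Merging all regions: the regions partially overlap (shared area 11.04 mm²), so the edge portions inside another operand are dropped and the merged outline is re-measured after clipping — boundary = 108.78 mm; (rotated 15° about Z; rotation is an isometry so areas/perimeters/island counts are preserved). So its perimeter = 108.78 mm. Layer 55 (z = 17.6): the cube is absent (z outside [0, 3]); the cube at (2.5, 11.5) is not intersected at this z (z outside [1.5, 10]); the r=10.5 cylinder at (15.5, 5) contributes a regular 24-gon of circumradius 10.5 (perimeter = 2·24·10.500·sin(180°/24) = 65.79 mm); the cylinder at (12.5, 13) is not intersected at this z (z outside [1, 5.5]); Merging all regions: only the r=10.5 cylinder at (15.5, 5) is present, so the union is just that shape — boundary = 65.79 mm; (whole slice rotated 15° about Z — lengths, areas and connectivity unchanged). So its perimeter = 65.79 mm. Layer 30 is larger (108.78 vs 65.79 mm).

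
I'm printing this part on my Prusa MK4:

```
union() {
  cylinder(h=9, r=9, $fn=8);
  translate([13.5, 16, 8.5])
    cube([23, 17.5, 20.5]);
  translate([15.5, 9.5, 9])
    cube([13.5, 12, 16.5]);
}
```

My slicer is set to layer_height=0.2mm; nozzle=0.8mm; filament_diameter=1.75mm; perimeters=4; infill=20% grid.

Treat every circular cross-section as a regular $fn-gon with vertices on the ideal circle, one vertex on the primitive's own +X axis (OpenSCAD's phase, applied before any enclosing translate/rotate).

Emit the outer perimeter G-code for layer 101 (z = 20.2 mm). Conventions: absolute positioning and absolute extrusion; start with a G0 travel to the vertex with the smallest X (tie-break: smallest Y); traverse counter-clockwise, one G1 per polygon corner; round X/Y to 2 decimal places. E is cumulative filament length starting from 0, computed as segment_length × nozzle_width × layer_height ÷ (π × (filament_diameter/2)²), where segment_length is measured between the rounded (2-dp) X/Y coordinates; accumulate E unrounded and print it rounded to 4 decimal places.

G0 X13.50 Y16.00 Z20.20
G1 X15.50 Y16.00 E0.1330
G1 X15.50 Y9.50 E0.5654
G1 X29.00 Y9.50 E1.4634
G1 X29.00 Y16.00 E1.8958
G1 X36.50 Y16.00 E2.3947
G1 X36.50 Y33.50 E3.5588
G1 X13.50 Y33.50 E5.0888
G1 X13.50 Y16.00 E6.2529

At z = 20.2 mm: the cylinder is not intersected at this z (z outside [0, 9]); the cube at (13.5, 16) (footprint 23×17.5) is included at this height; the cube at (15.5, 9.5) (footprint 13.5×12) is included at this height; Combining (union): the regions partially overlap (shared area 74.25 mm²), so overlapping operands fuse into one piece — 1 connected region. The outline is a single polygon with 8 vertices. Extrusion per mm of travel: 0.8 × 0.2 / (π × 0.875²) = 0.066520. Accumulating E over each segment gives final E = 6.2529.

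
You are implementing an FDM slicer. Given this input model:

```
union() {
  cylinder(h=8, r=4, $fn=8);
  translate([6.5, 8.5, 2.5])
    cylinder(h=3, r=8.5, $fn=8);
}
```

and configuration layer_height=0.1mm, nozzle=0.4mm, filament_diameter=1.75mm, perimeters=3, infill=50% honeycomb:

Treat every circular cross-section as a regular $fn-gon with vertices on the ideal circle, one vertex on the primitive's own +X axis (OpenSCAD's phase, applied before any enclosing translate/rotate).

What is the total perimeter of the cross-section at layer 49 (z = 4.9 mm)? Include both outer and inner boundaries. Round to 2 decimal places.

66.82 mm

At z = 4.9 mm: the r=4 cylinder contributes a regular 8-gon of circumradius 4 (perimeter = 2·8·4.000·sin(180°/8) = 24.49 mm); the r=8.5 cylinder at (6.5, 8.5) contributes a regular 8-gon of circumradius 8.5 (perimeter = 2·8·8.500·sin(180°/8) = 52.04 mm); Merging all regions: the regions partially overlap (shared area 3.91 mm²), so the edge portions inside another operand are dropped and the merged outline is re-measured after clipping — boundary = 66.82 mm. Overall, the cross-section is a single solid region. Total boundary length (outer) = 66.82 mm.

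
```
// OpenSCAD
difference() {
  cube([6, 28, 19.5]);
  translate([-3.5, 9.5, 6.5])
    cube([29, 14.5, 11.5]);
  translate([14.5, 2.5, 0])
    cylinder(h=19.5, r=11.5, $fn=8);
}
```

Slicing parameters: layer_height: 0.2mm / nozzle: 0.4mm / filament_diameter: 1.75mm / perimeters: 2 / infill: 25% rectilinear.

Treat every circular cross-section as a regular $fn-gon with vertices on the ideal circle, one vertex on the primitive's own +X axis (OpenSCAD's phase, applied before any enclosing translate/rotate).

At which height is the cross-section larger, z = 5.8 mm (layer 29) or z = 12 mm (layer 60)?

layer 29 (z = 5.8 mm)

Layer 29 (z = 5.8): the 6×28 cube contributes its full rectangle (area 168.00 mm²); the cube at (-3.5, 9.5) does not reach this height (z outside [6.5, 18]); the r=11.5 cylinder at (14.5, 2.5) gives a regular 8-gon of circumradius 11.5 (constant along its height) (area = (8/2)·11.500²·sin(360°/8) = 374.06 mm²); Taking the first minus the rest: starting from the 6×28 cube (168.00 mm²), the r=11.5 cylinder at (14.5, 2.5) partially overlaps it — only the 17.07 mm² overlap (of its 374.06 mm²) is removed, clipping the outline — area = 150.93 mm². So its area = 150.93 mm². Layer 60 (z = 12): the 6×28 cube contributes its full rectangle (area 168.00 mm²); the cube at (-3.5, 9.5) (footprint 29×14.5) is included at this height (area 420.50 mm²); the r=11.5 cylinder at (14.5, 2.5) contributes a regular 8-gon of circumradius 11.5 (area = (8/2)·11.500²·sin(360°/8) = 374.06 mm²); Subtracting the remaining from the first: starting from the 6×28 cube (168.00 mm²), the 29×14.5 cube at (-3.5, 9.5) partially overlaps it — only the 87.00 mm² overlap (of its 420.50 mm²) is removed, clipping the outline; the r=11.5 cylinder at (14.5, 2.5) partially overlaps it — only the 17.06 mm² overlap (of its 374.06 mm²) is removed, clipping the outline — area = 63.94 mm². So its area = 63.94 mm². Layer 29 is larger (150.93 vs 63.94 mm²).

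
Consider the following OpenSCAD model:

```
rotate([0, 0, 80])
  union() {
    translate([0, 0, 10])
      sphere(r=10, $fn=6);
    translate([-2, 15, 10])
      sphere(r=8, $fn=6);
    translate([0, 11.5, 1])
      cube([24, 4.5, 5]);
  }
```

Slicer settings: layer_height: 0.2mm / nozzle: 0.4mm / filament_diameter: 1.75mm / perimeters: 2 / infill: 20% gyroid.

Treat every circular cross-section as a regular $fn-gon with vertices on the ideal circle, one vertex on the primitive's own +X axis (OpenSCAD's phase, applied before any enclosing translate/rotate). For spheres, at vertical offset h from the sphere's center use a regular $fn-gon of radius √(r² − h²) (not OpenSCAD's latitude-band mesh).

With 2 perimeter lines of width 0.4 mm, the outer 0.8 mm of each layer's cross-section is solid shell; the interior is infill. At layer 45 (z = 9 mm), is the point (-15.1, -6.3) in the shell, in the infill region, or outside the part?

shell

At z = 9 mm: the r=10 sphere slices to a regular 6-gon of circumradius 9.950 (√(r²−h²) with h=1 from center); the r=8 sphere at (-2, 15) slices to a regular 6-gon of circumradius 7.937 (√(r²−h²) with h=1 from center); the cube at (0, 11.5) does not reach this height (z outside [1, 6]); Combining (union): the regions partially overlap (shared area 3.55 mm²), so overlapping operands fuse into one piece — 1 connected region; (whole slice rotated 80° about Z — lengths, areas and connectivity unchanged). Overall, the cross-section is a single solid region. Undo the 80° rotation: the query point maps to (-8.826, 13.777) in the un-rotated model frame. The nearest boundary edge runs (-5.97, 8.13)→(-9.94, 15.00); distance from the point to it = 0.35 mm. The point is inside the cross-section, 0.35 mm from the nearest boundary — within the 0.8 mm shell band (2 × 0.4).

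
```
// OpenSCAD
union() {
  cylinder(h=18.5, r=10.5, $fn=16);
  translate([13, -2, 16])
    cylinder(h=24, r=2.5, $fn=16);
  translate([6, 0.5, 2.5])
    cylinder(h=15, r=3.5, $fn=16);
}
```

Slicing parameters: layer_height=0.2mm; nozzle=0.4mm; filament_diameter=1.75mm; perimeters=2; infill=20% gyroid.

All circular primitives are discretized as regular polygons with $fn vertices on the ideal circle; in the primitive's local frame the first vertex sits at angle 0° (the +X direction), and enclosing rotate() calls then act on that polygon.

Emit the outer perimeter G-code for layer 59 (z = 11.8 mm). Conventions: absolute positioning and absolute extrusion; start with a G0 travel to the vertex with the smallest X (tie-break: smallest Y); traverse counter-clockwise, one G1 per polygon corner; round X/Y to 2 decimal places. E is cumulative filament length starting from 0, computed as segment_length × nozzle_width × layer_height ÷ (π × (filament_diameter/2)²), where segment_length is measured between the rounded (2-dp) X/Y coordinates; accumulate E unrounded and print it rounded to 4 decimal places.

G0 X-10.50 Y0.00 Z11.80
G1 X-9.70 Y-4.02 E0.1363
G1 X-7.42 Y-7.42 E0.2725
G1 X-4.02 Y-9.70 E0.4086
G1 X0.00 Y-10.50 E0.5450
G1 X4.02 Y-9.70 E0.6813
G1 X7.42 Y-7.42 E0.8175
G1 X9.70 Y-4.02 E0.9536
G1 X10.50 Y0.00 E1.0899
G1 X9.70 Y4.02 E1.2263
G1 X7.42 Y7.42 E1.3624
G1 X4.02 Y9.70 E1.4986
G1 X0.00 Y10.50 E1.6349
G1 X-4.02 Y9.70 E1.7712
G1 X-7.42 Y7.42 E1.9074
G1 X-9.70 Y4.02 E2.0436
G1 X-10.50 Y0.00 E2.1799

At z = 11.8 mm: the r=10.5 cylinder contributes a regular 16-gon of circumradius 10.5; the cylinder at (13, -2) does not reach this height (z outside [16, 40]); the cylinder at (6, 0.5): section is a regular 16-gon, circumradius r=3.5; Merging all regions: the r=3.5 cylinder at (6, 0.5) lies entirely inside the r=10.5 cylinder, so the union is just the r=10.5 cylinder — 1 connected region. The outline is a single polygon with 16 vertices. Extrusion per mm of travel: 0.4 × 0.2 / (π × 0.875²) = 0.033260. Accumulating E over each segment gives final E = 2.1799.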